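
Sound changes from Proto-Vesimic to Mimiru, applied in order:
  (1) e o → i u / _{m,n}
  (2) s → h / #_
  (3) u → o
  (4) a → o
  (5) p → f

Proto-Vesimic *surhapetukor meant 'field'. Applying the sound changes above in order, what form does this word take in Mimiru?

Mimiru: *surhapetukor
  surhapetukor (rule 1 does not apply)
  surhapetukor → hurhapetukor   [debuccalisation]
  hurhapetukor → horhapetokor   [vowel merger]
  horhapetokor → horhopetokor   [vowel merger]
  horhopetokor → horhofetokor   [unconditioned shift]
  giving Mimiru horhofetokor.

horhofetokor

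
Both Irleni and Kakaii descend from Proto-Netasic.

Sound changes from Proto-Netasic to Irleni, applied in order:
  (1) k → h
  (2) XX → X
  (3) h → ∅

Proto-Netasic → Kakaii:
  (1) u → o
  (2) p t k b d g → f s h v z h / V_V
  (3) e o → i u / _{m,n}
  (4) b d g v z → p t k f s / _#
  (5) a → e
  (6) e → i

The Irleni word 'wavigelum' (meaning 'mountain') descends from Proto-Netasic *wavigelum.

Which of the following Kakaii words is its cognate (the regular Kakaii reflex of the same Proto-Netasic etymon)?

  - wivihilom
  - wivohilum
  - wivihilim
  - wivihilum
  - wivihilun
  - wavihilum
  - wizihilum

wivihilum

Kakaii: *wavigelum > wavigelom > wavihelom > wavihelum > wevihelum > wivihilum  (by vowel merger, intervocalic lenition, pre-nasal raising, vowel merger, vowel merger)
Only 'wivihilum' matches the regular Kakaii development of *wavigelum.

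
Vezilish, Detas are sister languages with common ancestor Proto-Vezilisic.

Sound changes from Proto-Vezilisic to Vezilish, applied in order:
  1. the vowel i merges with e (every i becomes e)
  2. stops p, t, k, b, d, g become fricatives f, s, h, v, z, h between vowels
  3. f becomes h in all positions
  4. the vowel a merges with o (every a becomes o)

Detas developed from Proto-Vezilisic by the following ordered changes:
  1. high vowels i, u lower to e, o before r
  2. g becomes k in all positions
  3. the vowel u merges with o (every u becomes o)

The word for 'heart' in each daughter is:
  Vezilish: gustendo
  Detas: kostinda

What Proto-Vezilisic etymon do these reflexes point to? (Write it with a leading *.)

Position 1: Vezilish has g, Detas has k. Vezilish preserves g here (none of its changes turn any other segment into g), so the proto-segment is *g.
Position 2: Vezilish has u, Detas has o. Vezilish preserves u here (none of its changes turn any other segment into u), so the proto-segment is *u.
Verify the candidate proto-form against each daughter:
Vezilish: start from *gustinda.
  rule 1 (vowel merger): gustinda → gustenda
  rule 2: no change — gustenda
  rule 3: no change — gustenda
  rule 4 (vowel merger): gustenda → gustendo
  ⇒ Vezilish gustendo
Detas: *gustinda > kustinda > kostinda  (by unconditioned shift, vowel merger)
*gustinda is the unique common source.

*gustinda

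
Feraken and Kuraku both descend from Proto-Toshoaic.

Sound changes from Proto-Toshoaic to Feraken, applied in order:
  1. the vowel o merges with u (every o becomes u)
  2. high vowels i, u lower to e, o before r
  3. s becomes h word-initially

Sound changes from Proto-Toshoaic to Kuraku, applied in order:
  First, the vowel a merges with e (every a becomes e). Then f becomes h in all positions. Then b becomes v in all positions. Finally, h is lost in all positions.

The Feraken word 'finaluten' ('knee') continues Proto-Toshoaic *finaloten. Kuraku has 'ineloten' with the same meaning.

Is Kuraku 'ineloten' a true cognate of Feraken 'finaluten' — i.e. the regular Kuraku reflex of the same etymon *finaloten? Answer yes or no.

yes

Derive the expected Kuraku reflex of *finaloten:
Kuraku: *finaloten > fineloten > hineloten > ineloten  (by vowel merger, unconditioned shift, h-loss)
Kuraku 'ineloten' matches the regular reflex exactly, so the pair is cognate.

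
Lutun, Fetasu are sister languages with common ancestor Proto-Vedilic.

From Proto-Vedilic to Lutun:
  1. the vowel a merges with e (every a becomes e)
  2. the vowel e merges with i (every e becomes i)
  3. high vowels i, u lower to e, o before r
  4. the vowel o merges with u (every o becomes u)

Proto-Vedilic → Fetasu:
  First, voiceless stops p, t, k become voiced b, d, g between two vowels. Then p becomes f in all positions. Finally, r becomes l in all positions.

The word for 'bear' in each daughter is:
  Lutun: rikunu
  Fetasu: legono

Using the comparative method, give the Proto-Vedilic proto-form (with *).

Position 6: Lutun has u, Fetasu has o. Fetasu preserves o here (none of its changes turn any other segment into o), so the proto-segment is *o.
Position 2: Lutun has i, Fetasu has e. Fetasu preserves e here (none of its changes turn any other segment into e), so the proto-segment is *e.
This points to *rekono. Verify forward in each daughter:
Lutun: start from *rekono.
  rule 1: no change — rekono
  rule 2 (vowel merger): rekono → rikono
  rule 3: no change — rikono
  rule 4 (vowel merger): rikono → rikunu
  ⇒ Lutun rikunu
Fetasu: *rekono > regono > legono  (by intervocalic voicing, unconditioned shift)
Only *rekono yields all of Lutun rikunu, Fetasu legono.

*rekono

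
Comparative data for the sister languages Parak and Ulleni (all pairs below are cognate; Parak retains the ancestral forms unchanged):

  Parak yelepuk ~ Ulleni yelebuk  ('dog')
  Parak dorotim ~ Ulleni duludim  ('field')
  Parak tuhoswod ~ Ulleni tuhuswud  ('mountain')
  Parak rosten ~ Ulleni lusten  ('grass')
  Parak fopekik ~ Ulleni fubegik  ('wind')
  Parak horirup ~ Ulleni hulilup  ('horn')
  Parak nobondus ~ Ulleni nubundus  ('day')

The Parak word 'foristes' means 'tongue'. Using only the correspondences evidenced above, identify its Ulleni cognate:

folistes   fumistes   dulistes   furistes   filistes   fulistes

fulistes

dorotim ~ duludim, horirup ~ hulilup — Parak o corresponds to Ulleni u after a consonant, before r.
horirup ~ hulilup — Parak r corresponds to Ulleni l between vowels (before a front vowel).
Applying these to Parak 'foristes':
  foristes → furistes   (o→u after a consonant, before r)
  furistes → fulistes   (r→l between vowels (before a front vowel))
So the Ulleni cognate is 'fulistes'.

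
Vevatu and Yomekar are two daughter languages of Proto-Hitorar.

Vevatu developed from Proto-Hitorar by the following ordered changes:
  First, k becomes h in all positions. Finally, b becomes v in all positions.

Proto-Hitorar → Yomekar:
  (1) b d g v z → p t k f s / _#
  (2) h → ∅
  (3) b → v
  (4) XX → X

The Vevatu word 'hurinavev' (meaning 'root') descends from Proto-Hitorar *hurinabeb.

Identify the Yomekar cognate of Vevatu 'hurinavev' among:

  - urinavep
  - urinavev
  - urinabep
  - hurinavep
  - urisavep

Yomekar: *hurinabeb > hurinabep > urinabep > urinavep  (by final devoicing, h-loss, unconditioned shift)
Among the options, 'urinavep' alone shows every Yomekar change applied in order.

urinavep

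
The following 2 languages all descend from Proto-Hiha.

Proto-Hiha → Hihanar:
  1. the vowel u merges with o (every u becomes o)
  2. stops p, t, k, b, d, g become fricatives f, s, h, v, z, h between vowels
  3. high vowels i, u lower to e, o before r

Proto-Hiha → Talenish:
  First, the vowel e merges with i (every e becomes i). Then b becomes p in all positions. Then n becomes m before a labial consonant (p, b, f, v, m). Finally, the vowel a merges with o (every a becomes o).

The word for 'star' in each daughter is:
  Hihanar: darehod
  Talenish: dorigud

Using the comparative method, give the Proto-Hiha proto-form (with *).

Position 6: Hihanar has o, Talenish has u. Talenish preserves u here (none of its changes turn any other segment into u), so the proto-segment is *u.
Position 4: Hihanar has e, Talenish has i. Taking the neighbouring segments as reconstructed: Hihanar e can only go back to *e; Talenish i could go back to *e or *i — the one source consistent with every daughter is *e.
This points to *daregud. Verify forward in each daughter:
Hihanar: *daregud
  daregud → daregod   [vowel merger]
  daregod → darehod   [intervocalic lenition]
  darehod (rule 3 does not apply)
  giving Hihanar darehod.
Talenish: start from *daregud.
  rule 1 (vowel merger): daregud → darigud
  rule 2: no change — darigud
  rule 3: no change — darigud
  rule 4 (vowel merger): darigud → dorigud
  ⇒ Talenish dorigud
No other proto-form is consistent with every reflex, so the reconstruction is *daregud.

*daregud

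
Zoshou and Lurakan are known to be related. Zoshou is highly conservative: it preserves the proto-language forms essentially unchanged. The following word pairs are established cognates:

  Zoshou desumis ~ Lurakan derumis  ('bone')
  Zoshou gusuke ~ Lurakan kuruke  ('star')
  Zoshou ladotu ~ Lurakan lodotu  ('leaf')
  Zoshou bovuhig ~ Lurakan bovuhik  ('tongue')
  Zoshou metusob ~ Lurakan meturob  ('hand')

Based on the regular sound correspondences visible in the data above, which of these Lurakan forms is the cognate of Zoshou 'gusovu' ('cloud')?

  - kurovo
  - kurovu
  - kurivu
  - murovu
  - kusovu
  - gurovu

kurovu

gusuke ~ kuruke — Zoshou g corresponds to Lurakan k word-initially before a back vowel.
metusob ~ meturob — Zoshou s corresponds to Lurakan r between vowels (before a back vowel).
Applying these to Zoshou 'gusovu':
  gusovu → kusovu   (g→k word-initially before a back vowel)
  kusovu → kurovu   (s→r between vowels (before a back vowel))
So the Lurakan cognate is 'kurovu'.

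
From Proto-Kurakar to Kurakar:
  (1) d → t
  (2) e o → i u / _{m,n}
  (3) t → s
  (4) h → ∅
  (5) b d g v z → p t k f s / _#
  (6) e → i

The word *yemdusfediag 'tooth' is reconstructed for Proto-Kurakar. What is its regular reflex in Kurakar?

Kurakar: start from *yemdusfediag.
  rule 1 (unconditioned shift): yemdusfediag → yemtusfetiag
  rule 2 (pre-nasal raising): yemtusfetiag → yimtusfetiag
  rule 3 (unconditioned shift): yimtusfetiag → yimsusfesiag
  rule 4: no change — yimsusfesiag
  rule 5 (final devoicing): yimsusfesiag → yimsusfesiak
  rule 6 (vowel merger): yimsusfesiak → yimsusfisiak
  ⇒ Kurakar yimsusfisiak

yimsusfisiak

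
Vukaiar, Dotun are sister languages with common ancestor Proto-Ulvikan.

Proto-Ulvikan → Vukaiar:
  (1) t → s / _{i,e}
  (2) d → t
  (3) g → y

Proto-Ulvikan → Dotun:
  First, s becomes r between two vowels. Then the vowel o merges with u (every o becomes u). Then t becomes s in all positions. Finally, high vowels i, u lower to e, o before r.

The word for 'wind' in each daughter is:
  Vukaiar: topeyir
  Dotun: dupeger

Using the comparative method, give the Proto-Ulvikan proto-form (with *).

Position 1: Vukaiar has t, Dotun has d. Dotun preserves d here (none of its changes turn any other segment into d), so the proto-segment is *d.
Position 2: Vukaiar has o, Dotun has u. Vukaiar preserves o here (none of its changes turn any other segment into o), so the proto-segment is *o.
Position 5: Vukaiar has y, Dotun has g. Dotun preserves g here (none of its changes turn any other segment into g), so the proto-segment is *g.
Verify the candidate proto-form against each daughter:
Vukaiar: *dopegir
  dopegir (rule 1 does not apply)
  dopegir → topegir   [unconditioned shift]
  topegir → topeyir   [unconditioned shift]
  giving Vukaiar topeyir.
Dotun: *dopegir > dupegir > dupeger  (by vowel merger, pre-rhotic lowering)
No other proto-form is consistent with every reflex, so the reconstruction is *dopegir.

*dopegir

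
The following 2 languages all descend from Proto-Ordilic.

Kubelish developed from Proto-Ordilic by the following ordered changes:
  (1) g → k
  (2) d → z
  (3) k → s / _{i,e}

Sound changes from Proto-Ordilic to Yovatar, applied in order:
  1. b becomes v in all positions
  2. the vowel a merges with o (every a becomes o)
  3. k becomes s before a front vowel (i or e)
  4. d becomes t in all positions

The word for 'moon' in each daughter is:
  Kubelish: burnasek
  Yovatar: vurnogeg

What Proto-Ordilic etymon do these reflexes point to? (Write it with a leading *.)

Position 8: Kubelish has k, Yovatar has g. Yovatar preserves g here (none of its changes turn any other segment into g), so the proto-segment is *g.
Position 5: Kubelish has a, Yovatar has o. Kubelish preserves a here (none of its changes turn any other segment into a), so the proto-segment is *a.
This points to *burnageg. Verify forward in each daughter:
Kubelish: *burnageg
  burnageg → burnakek   [unconditioned shift]
  burnakek (rule 2 does not apply)
  burnakek → burnasek   [palatalisation]
  giving Kubelish burnasek.
Yovatar: start from *burnageg.
  rule 1 (unconditioned shift): burnageg → vurnageg
  rule 2 (vowel merger): vurnageg → vurnogeg
  rule 3: no change — vurnogeg
  rule 4: no change — vurnogeg
  ⇒ Yovatar vurnogeg
Only *burnageg yields all of Kubelish burnasek, Yovatar vurnogeg.

*burnageg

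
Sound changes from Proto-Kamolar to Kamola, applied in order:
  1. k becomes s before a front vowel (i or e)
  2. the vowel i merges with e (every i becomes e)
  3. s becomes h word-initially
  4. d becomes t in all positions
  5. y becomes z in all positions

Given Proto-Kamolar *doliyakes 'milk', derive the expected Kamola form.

Kamola: *doliyakes > doliyases > doleyases > toleyases > tolezases  (by palatalisation, vowel merger, unconditioned shift, unconditioned shift)

tolezases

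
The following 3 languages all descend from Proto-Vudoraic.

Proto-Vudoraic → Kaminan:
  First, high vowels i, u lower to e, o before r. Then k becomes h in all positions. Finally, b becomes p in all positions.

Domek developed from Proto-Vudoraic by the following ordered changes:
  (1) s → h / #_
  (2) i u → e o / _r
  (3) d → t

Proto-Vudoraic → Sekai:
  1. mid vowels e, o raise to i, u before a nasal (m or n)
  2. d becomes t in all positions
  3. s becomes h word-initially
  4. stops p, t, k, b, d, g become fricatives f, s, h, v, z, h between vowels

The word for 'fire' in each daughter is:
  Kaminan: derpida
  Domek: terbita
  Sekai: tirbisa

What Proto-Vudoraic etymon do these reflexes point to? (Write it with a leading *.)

*dirbida

Position 2: Kaminan has e, Domek has e, Sekai has i. Taking the neighbouring segments as reconstructed: Kaminan e could go back to *e or *i; Domek e could go back to *e or *i; Sekai i can only go back to *i — the one source consistent with every daughter is *i.
Position 1: Kaminan has d, Domek has t, Sekai has t. Kaminan preserves d here (none of its changes turn any other segment into d), so the proto-segment is *d.
Position 6: Kaminan has d, Domek has t, Sekai has s. Kaminan preserves d here (none of its changes turn any other segment into d), so the proto-segment is *d.
Verify the candidate proto-form against each daughter:
Kaminan: start from *dirbida.
  rule 1 (pre-rhotic lowering): dirbida → derbida
  rule 2: no change — derbida
  rule 3 (unconditioned shift): derbida → derpida
  ⇒ Kaminan derpida
Domek: *dirbida
  dirbida (rule 1 does not apply)
  dirbida → derbida   [pre-rhotic lowering]
  derbida → terbita   [unconditioned shift]
  giving Domek terbita.
Sekai: start from *dirbida.
  rule 1: no change — dirbida
  rule 2 (unconditioned shift): dirbida → tirbita
  rule 3: no change — tirbita
  rule 4 (intervocalic lenition): tirbita → tirbisa
  ⇒ Sekai tirbisa
Only *dirbida yields all of Kaminan derpida, Domek terbita, Sekai tirbisa.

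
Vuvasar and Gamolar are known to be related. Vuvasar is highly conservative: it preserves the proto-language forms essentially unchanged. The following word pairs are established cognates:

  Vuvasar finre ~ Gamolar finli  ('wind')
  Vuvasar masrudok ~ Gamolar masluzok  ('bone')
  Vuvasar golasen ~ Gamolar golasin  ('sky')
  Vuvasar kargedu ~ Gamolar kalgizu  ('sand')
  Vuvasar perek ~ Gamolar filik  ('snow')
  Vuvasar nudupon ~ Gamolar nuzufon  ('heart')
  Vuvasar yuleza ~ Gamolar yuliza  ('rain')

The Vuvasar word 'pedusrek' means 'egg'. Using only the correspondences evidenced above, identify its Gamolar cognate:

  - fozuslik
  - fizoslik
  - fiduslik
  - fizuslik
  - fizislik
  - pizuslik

fizuslik

perek ~ filik — Vuvasar p corresponds to Gamolar f word-initially before a front vowel.
kargedu ~ kalgizu, perek ~ filik — Vuvasar e corresponds to Gamolar i after a consonant, before a consonant other than r, m, n, p, b, f, v.
kargedu ~ kalgizu, nudupon ~ nuzufon — Vuvasar d corresponds to Gamolar z between vowels (before a back vowel).
finre ~ finli — Vuvasar r corresponds to Gamolar l after a consonant, before a front vowel.
Applying these to Vuvasar 'pedusrek':
  pedusrek → fedusrek   (p→f word-initially before a front vowel)
  fedusrek → fidusrek   (e→i after a consonant, before a consonant other than r, m, n, p, b, f, v)
  fidusrek → fizusrek   (d→z between vowels (before a back vowel))
  fizusrek → fizuslek   (r→l after a consonant, before a front vowel)
  fizuslek → fizuslik   (e→i after a consonant, before a consonant other than r, m, n, p, b, f, v)
So the Gamolar cognate is 'fizuslik'.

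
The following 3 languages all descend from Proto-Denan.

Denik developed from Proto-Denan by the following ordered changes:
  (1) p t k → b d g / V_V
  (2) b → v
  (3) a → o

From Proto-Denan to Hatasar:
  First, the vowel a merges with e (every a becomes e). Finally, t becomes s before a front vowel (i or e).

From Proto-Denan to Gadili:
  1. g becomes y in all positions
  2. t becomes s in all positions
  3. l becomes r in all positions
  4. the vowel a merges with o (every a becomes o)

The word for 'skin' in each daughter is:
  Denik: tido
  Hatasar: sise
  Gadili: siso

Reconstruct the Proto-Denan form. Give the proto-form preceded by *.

Position 1: Denik has t, Hatasar has s, Gadili has s. Denik preserves t here (none of its changes turn any other segment into t), so the proto-segment is *t.
Position 4: Denik has o, Hatasar has e, Gadili has o. Taking the neighbouring segments as reconstructed: Denik o could go back to *a or *o; Hatasar e could go back to *a or *e; Gadili o could go back to *a or *o — the one source consistent with every daughter is *a.
Position 3: Denik has d, Hatasar has s, Gadili has s. Taking the neighbouring segments as reconstructed: Denik d could go back to *t or *d; Hatasar s could go back to *t or *s; Gadili s could go back to *t or *s — the one source consistent with every daughter is *t.
This points to *tita. Verify forward in each daughter:
Denik: *tita
  tita → tida   [intervocalic voicing]
  tida (rule 2 does not apply)
  tida → tido   [vowel merger]
  giving Denik tido.
Hatasar: start from *tita.
  rule 1 (vowel merger): tita → tite
  rule 2 (palatalisation): tite → sise
  ⇒ Hatasar sise
Gadili: *tita
  tita (rule 1 does not apply)
  tita → sisa   [unconditioned shift]
  sisa (rule 3 does not apply)
  sisa → siso   [vowel merger]
  giving Gadili siso.
Only *tita yields all of Denik tido, Hatasar sise, Gadili siso.

*tita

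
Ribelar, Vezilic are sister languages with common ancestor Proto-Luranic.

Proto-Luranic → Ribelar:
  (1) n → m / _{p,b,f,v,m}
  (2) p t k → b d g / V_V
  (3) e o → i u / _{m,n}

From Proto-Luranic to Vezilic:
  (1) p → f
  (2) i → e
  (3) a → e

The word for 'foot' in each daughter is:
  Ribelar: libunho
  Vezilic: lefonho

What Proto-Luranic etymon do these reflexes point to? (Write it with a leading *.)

Position 3: Ribelar has b, Vezilic has f. Taking the neighbouring segments as reconstructed: Ribelar b could go back to *p or *b; Vezilic f could go back to *p or *f — the one source consistent with every daughter is *p.
Position 2: Ribelar has i, Vezilic has e. Taking the neighbouring segments as reconstructed: Ribelar i can only go back to *i; Vezilic e could go back to *a or *e or *i — the one source consistent with every daughter is *i.
Verify the candidate proto-form against each daughter:
Ribelar: *liponho
  liponho (rule 1 does not apply)
  liponho → libonho   [intervocalic voicing]
  libonho → libunho   [pre-nasal raising]
  giving Ribelar libunho.
Vezilic: *liponho > lifonho > lefonho  (by unconditioned shift, vowel merger)
*liponho is the unique common source.

*liponho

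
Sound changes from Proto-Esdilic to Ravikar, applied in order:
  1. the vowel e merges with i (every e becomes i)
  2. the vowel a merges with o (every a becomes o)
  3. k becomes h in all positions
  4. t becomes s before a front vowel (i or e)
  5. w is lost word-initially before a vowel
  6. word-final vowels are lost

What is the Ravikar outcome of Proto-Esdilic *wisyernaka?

Ravikar: *wisyernaka
  wisyernaka → wisyirnaka   [vowel merger]
  wisyirnaka → wisyirnoko   [vowel merger]
  wisyirnoko → wisyirnoho   [unconditioned shift]
  wisyirnoho (rule 4 does not apply)
  wisyirnoho → isyirnoho   [glide loss]
  isyirnoho → isyirnoh   [apocope]
  giving Ravikar isyirnoh.

isyirnoh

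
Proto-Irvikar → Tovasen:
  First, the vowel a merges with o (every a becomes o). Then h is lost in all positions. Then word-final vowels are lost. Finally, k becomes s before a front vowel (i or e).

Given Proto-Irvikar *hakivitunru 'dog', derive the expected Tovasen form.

osivitunr

Tovasen: start from *hakivitunru.
  rule 1 (vowel merger): hakivitunru → hokivitunru
  rule 2 (h-loss): hokivitunru → okivitunru
  rule 3 (apocope): okivitunru → okivitunr
  rule 4 (palatalisation): okivitunr → osivitunr
  ⇒ Tovasen osivitunr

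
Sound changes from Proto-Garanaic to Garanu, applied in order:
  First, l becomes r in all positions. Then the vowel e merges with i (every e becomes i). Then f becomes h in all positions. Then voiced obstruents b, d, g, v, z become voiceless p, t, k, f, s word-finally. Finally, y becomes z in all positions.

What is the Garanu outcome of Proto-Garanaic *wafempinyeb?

Garanu: start from *wafempinyeb.
  rule 1: no change — wafempinyeb
  rule 2 (vowel merger): wafempinyeb → wafimpinyib
  rule 3 (unconditioned shift): wafimpinyib → wahimpinyib
  rule 4 (final devoicing): wahimpinyib → wahimpinyip
  rule 5 (unconditioned shift): wahimpinyip → wahimpinzip
  ⇒ Garanu wahimpinzip

wahimpinzip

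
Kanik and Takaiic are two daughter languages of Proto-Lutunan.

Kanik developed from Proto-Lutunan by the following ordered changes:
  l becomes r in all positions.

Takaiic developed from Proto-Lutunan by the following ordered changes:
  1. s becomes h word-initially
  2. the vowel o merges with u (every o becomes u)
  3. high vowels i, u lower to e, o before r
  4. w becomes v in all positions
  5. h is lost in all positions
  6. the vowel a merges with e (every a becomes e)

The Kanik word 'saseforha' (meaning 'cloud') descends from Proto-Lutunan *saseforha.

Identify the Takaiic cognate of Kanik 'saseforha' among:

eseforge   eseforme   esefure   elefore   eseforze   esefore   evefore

esefore

Takaiic: *saseforha > haseforha > hasefurha > haseforha > asefora > esefore  (by debuccalisation, vowel merger, pre-rhotic lowering, h-loss, vowel merger)
The other candidates each miss or misapply at least one Takaiic change.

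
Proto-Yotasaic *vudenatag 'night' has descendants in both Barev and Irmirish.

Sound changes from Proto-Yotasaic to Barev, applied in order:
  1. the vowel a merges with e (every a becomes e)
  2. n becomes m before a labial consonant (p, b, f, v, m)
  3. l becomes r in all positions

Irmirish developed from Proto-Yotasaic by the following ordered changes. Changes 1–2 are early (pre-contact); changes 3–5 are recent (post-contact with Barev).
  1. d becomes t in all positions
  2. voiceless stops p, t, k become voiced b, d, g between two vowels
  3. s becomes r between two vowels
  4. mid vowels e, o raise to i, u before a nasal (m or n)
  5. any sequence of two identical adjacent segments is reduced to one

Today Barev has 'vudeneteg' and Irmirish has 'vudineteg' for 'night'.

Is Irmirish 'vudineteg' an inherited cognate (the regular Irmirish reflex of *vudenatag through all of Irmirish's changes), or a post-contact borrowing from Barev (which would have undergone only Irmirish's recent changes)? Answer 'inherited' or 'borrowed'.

borrowed

If inherited, *vudenatag would pass through all of Irmirish's changes:
Irmirish: start from *vudenatag.
  rule 1 (unconditioned shift): vudenatag → vutenatag
  rule 2 (intervocalic voicing): vutenatag → vudenadag
  rule 3: no change — vudenadag
  rule 4 (pre-nasal raising): vudenadag → vudinadag
  rule 5: no change — vudinadag
  ⇒ Irmirish vudinadag
If borrowed from Barev 'vudeneteg' after the early changes, it would undergo only the recent ones:
  rule 3 (rhotacism): no change (vudeneteg)
  rule 4 (pre-nasal raising): vudeneteg → vudineteg
  rule 5 (degemination): no change (vudineteg)
  ⇒ as a loan: vudineteg
Irmirish 'vudineteg' matches the loan outcome 'vudineteg', not the inherited 'vudinadag' — it skipped the early Irmirish changes, so it was borrowed from Barev.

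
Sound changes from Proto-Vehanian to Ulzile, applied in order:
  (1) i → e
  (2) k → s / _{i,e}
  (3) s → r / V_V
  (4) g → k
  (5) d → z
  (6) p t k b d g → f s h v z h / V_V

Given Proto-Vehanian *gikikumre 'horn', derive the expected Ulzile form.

kerehumre

Ulzile: *gikikumre > gekekumre > gesekumre > gerekumre > kerekumre > kerehumre  (by vowel merger, palatalisation, rhotacism, unconditioned shift, intervocalic lenition)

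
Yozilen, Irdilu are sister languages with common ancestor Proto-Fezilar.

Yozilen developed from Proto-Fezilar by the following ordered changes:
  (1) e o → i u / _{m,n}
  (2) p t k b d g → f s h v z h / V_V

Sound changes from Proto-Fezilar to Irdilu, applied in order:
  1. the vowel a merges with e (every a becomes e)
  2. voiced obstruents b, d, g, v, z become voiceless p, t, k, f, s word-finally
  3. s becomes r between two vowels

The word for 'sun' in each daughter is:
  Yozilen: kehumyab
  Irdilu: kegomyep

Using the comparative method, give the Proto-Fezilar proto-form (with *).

Position 3: Yozilen has h, Irdilu has g. Irdilu preserves g here (none of its changes turn any other segment into g), so the proto-segment is *g.
Position 8: Yozilen has b, Irdilu has p. Yozilen preserves b here (none of its changes turn any other segment into b), so the proto-segment is *b.
Continuing position by position gives *kegomyab; check it forward:
Yozilen: *kegomyab
  kegomyab → kegumyab   [pre-nasal raising]
  kegumyab → kehumyab   [intervocalic lenition]
  giving Yozilen kehumyab.
Irdilu: start from *kegomyab.
  rule 1 (vowel merger): kegomyab → kegomyeb
  rule 2 (final devoicing): kegomyeb → kegomyep
  rule 3: no change — kegomyep
  ⇒ Irdilu kegomyep
No other proto-form is consistent with every reflex, so the reconstruction is *kegomyab.

*kegomyab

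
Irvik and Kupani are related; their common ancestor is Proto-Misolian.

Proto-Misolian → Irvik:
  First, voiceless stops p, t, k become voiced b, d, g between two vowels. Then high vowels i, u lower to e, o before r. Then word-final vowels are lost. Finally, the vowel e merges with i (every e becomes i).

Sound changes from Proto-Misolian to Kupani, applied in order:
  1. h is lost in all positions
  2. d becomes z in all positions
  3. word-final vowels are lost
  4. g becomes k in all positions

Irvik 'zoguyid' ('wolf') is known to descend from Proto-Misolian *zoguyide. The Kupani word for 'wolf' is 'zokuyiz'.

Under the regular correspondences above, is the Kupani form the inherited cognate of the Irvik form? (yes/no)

Derive the expected Kupani reflex of *zoguyide:
Kupani: *zoguyide > zoguyize > zoguyiz > zokuyiz  (by unconditioned shift, apocope, unconditioned shift)
Kupani 'zokuyiz' matches the regular reflex exactly, so the pair is cognate.

yes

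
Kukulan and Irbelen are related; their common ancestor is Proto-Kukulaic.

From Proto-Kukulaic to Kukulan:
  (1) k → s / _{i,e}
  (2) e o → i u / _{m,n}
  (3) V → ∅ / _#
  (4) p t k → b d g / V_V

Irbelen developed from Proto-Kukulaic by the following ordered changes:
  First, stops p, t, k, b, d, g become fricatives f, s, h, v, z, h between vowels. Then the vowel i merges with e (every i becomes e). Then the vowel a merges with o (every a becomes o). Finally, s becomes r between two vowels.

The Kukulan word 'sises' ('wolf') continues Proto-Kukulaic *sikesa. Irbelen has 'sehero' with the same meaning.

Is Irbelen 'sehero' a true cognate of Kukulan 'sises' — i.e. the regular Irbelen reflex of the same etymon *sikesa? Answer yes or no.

Derive the expected Irbelen reflex of *sikesa:
Irbelen: *sikesa
  sikesa → sihesa   [intervocalic lenition]
  sihesa → sehesa   [vowel merger]
  sehesa → seheso   [vowel merger]
  seheso → sehero   [rhotacism]
  giving Irbelen sehero.
Irbelen 'sehero' matches the regular reflex exactly, so the pair is cognate.

yes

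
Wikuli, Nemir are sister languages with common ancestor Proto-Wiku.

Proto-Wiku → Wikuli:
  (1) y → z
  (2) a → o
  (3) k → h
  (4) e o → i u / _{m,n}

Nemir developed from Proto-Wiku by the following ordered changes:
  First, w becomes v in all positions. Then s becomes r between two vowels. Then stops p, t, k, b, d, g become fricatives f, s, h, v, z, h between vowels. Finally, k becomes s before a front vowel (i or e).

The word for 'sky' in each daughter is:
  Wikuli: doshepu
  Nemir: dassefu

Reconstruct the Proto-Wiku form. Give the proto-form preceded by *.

Position 6: Wikuli has p, Nemir has f. Wikuli preserves p here (none of its changes turn any other segment into p), so the proto-segment is *p.
Position 4: Wikuli has h, Nemir has s. Taking the neighbouring segments as reconstructed: Wikuli h could go back to *k or *h; Nemir s could go back to *k or *s — the one source consistent with every daughter is *k.
Position 2: Wikuli has o, Nemir has a. Nemir preserves a here (none of its changes turn any other segment into a), so the proto-segment is *a.
The remaining positions agree across the daughters. Check the candidate against every language:
Wikuli: *daskepu > doskepu > doshepu  (by vowel merger, unconditioned shift)
Nemir: start from *daskepu.
  rule 1: no change — daskepu
  rule 2: no change — daskepu
  rule 3 (intervocalic lenition): daskepu → daskefu
  rule 4 (palatalisation): daskefu → dassefu
  ⇒ Nemir dassefu
Only *daskepu yields all of Wikuli doshepu, Nemir dassefu.

*daskepu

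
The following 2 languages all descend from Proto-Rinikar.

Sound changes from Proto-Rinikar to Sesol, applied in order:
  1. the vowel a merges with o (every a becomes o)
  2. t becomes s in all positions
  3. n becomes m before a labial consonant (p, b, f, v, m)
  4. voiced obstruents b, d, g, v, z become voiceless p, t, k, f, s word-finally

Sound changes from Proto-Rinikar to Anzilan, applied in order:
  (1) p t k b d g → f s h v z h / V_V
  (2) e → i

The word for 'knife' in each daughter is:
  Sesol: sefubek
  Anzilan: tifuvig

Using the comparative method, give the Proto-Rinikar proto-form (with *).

*tefubeg

Position 7: Sesol has k, Anzilan has g. Anzilan preserves g here (none of its changes turn any other segment into g), so the proto-segment is *g.
Position 5: Sesol has b, Anzilan has v. Sesol preserves b here (none of its changes turn any other segment into b), so the proto-segment is *b.
Position 6: Sesol has e, Anzilan has i. Sesol preserves e here (none of its changes turn any other segment into e), so the proto-segment is *e.
This points to *tefubeg. Verify forward in each daughter:
Sesol: *tefubeg
  tefubeg (rule 1 does not apply)
  tefubeg → sefubeg   [unconditioned shift]
  sefubeg (rule 3 does not apply)
  sefubeg → sefubek   [final devoicing]
  giving Sesol sefubek.
Anzilan: *tefubeg > tefuveg > tifuvig  (by intervocalic lenition, vowel merger)
Only *tefubeg yields all of Sesol sefubek, Anzilan tifuvig.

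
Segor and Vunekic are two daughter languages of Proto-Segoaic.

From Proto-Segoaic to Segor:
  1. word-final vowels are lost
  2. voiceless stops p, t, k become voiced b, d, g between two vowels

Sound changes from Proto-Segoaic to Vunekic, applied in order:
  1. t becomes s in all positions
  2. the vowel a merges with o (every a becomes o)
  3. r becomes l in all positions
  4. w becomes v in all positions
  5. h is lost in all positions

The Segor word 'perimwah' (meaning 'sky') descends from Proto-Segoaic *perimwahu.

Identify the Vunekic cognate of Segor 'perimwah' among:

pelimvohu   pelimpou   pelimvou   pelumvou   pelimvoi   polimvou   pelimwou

pelimvou

Vunekic: *perimwahu
  perimwahu (rule 1 does not apply)
  perimwahu → perimwohu   [vowel merger]
  perimwohu → pelimwohu   [unconditioned shift]
  pelimwohu → pelimvohu   [unconditioned shift]
  pelimvohu → pelimvou   [h-loss]
  giving Vunekic pelimvou.
The other candidates each miss or misapply at least one Vunekic change.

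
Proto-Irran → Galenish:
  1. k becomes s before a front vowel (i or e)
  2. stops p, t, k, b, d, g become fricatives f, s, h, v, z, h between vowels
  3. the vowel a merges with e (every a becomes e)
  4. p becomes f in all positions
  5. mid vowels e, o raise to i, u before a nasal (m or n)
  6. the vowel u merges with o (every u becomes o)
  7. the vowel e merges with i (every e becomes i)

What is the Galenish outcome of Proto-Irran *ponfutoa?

fonfosoi

Galenish: *ponfutoa > ponfusoa > ponfusoe > fonfusoe > funfusoe > fonfosoe > fonfosoi  (by intervocalic lenition, vowel merger, unconditioned shift, pre-nasal raising, vowel merger, vowel merger)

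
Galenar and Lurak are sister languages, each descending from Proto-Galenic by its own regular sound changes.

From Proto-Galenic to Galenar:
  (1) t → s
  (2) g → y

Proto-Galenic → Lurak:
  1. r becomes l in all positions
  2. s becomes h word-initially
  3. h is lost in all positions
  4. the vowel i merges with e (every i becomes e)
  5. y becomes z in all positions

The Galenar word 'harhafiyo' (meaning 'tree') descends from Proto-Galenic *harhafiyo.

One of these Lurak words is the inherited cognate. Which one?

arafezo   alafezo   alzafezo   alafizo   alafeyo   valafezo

alafezo

Lurak: *harhafiyo
  harhafiyo → halhafiyo   [unconditioned shift]
  halhafiyo (rule 2 does not apply)
  halhafiyo → alafiyo   [h-loss]
  alafiyo → alafeyo   [vowel merger]
  alafeyo → alafezo   [unconditioned shift]
  giving Lurak alafezo.
Only 'alafezo' matches the regular Lurak development of *harhafiyo.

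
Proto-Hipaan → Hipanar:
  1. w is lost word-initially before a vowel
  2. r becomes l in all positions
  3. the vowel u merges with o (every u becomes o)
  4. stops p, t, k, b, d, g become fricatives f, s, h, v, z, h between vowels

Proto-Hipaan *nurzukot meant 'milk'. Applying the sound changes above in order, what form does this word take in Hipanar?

Hipanar: start from *nurzukot.
  rule 1: no change — nurzukot
  rule 2 (unconditioned shift): nurzukot → nulzukot
  rule 3 (vowel merger): nulzukot → nolzokot
  rule 4 (intervocalic lenition): nolzokot → nolzohot
  ⇒ Hipanar nolzohot

nolzohot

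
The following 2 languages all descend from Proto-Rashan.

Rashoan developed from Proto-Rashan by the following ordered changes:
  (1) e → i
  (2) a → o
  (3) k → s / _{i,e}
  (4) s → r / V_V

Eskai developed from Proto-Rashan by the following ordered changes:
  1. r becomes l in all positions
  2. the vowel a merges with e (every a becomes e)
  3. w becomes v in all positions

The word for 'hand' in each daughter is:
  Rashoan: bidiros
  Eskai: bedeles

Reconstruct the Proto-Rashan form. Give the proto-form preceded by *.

*bederas

Position 2: Rashoan has i, Eskai has e. Taking the neighbouring segments as reconstructed: Rashoan i could go back to *e or *i; Eskai e could go back to *a or *e — the one source consistent with every daughter is *e.
Position 5: Rashoan has r, Eskai has l. Taking the neighbouring segments as reconstructed: Rashoan r could go back to *s or *r; Eskai l could go back to *l or *r — the one source consistent with every daughter is *r.
Position 6: Rashoan has o, Eskai has e. Taking the neighbouring segments as reconstructed: Rashoan o could go back to *a or *o; Eskai e could go back to *a or *e — the one source consistent with every daughter is *a.
This points to *bederas. Verify forward in each daughter:
Rashoan: *bederas > bidiras > bidiros  (by vowel merger, vowel merger)
Eskai: *bederas
  bederas → bedelas   [unconditioned shift]
  bedelas → bedeles   [vowel merger]
  bedeles (rule 3 does not apply)
  giving Eskai bedeles.
Only *bederas yields all of Rashoan bidiros, Eskai bedeles.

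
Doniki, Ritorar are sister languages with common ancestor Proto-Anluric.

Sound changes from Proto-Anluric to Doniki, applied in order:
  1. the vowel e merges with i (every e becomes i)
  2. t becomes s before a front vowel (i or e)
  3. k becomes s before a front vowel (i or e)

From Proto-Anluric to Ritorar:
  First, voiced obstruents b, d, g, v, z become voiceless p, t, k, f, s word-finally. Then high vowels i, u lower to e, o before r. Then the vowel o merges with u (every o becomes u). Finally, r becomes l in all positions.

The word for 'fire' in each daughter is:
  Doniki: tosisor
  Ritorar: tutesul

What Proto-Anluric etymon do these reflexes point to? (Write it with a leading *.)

Position 7: Doniki has r, Ritorar has l. Doniki preserves r here (none of its changes turn any other segment into r), so the proto-segment is *r.
Position 4: Doniki has i, Ritorar has e. Taking the neighbouring segments as reconstructed: Doniki i could go back to *e or *i; Ritorar e can only go back to *e — the one source consistent with every daughter is *e.
Position 6: Doniki has o, Ritorar has u. Doniki preserves o here (none of its changes turn any other segment into o), so the proto-segment is *o.
This points to *totesor. Verify forward in each daughter:
Doniki: *totesor > totisor > tosisor  (by vowel merger, palatalisation)
Ritorar: start from *totesor.
  rule 1: no change — totesor
  rule 2: no change — totesor
  rule 3 (vowel merger): totesor → tutesur
  rule 4 (unconditioned shift): tutesur → tutesul
  ⇒ Ritorar tutesul
No other proto-form is consistent with every reflex, so the reconstruction is *totesor.

*totesor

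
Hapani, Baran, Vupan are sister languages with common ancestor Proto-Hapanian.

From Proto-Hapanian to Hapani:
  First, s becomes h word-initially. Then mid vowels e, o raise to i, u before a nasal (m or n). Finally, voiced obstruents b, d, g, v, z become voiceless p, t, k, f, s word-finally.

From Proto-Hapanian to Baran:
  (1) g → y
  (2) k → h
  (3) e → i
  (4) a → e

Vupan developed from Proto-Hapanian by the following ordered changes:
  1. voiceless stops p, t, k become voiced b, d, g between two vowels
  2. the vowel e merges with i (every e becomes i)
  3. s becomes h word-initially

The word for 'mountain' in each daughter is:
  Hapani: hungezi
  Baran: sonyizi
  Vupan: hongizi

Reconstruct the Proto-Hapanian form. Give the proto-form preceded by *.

Position 4: Hapani has g, Baran has y, Vupan has g. Hapani preserves g here (none of its changes turn any other segment into g), so the proto-segment is *g.
Position 1: Hapani has h, Baran has s, Vupan has h. Baran preserves s here (none of its changes turn any other segment into s), so the proto-segment is *s.
Position 5: Hapani has e, Baran has i, Vupan has i. Hapani preserves e here (none of its changes turn any other segment into e), so the proto-segment is *e.
Verify the candidate proto-form against each daughter:
Hapani: start from *songezi.
  rule 1 (debuccalisation): songezi → hongezi
  rule 2 (pre-nasal raising): hongezi → hungezi
  rule 3: no change — hungezi
  ⇒ Hapani hungezi
Baran: *songezi
  songezi → sonyezi   [unconditioned shift]
  sonyezi (rule 2 does not apply)
  sonyezi → sonyizi   [vowel merger]
  sonyizi (rule 4 does not apply)
  giving Baran sonyizi.
Vupan: *songezi > songizi > hongizi  (by vowel merger, debuccalisation)
*songezi is the unique common source.

*songezi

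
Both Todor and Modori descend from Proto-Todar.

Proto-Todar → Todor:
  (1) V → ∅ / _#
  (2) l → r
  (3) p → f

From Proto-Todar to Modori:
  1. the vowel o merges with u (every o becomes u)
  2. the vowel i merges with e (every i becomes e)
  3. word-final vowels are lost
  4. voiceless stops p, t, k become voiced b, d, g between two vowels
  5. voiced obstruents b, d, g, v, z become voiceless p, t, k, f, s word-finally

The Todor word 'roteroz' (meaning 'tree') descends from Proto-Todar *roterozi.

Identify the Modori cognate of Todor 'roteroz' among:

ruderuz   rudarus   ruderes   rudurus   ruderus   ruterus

Modori: *roterozi > ruteruzi > ruteruze > ruteruz > ruderuz > ruderus  (by vowel merger, vowel merger, apocope, intervocalic voicing, final devoicing)
The other candidates each miss or misapply at least one Modori change.

ruderus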